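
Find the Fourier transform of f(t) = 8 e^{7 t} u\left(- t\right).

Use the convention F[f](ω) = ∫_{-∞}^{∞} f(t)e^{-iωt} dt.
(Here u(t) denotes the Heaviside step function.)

F(ω) = - \frac{8}{i \omega - 7}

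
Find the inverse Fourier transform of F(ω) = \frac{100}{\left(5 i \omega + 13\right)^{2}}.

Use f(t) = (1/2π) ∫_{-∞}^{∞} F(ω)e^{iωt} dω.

f(t) = 4 t e^{- \frac{13 t}{5}} u\left(t\right)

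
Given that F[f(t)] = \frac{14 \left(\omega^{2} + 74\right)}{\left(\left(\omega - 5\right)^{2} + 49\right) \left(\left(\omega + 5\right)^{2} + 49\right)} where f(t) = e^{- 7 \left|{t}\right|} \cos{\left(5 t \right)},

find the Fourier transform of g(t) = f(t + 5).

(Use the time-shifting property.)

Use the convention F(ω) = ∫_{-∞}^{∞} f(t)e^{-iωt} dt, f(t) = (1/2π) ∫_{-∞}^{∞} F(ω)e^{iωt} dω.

F[g](ω) = \frac{14 \left(\omega^{2} + 74\right) e^{5 i \omega}}{\omega^{4} + 48 \omega^{2} + 5476}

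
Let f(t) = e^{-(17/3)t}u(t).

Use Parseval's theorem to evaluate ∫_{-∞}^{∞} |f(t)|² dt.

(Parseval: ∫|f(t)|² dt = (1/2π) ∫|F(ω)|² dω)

∫|f(t)|² dt = \frac{3}{34}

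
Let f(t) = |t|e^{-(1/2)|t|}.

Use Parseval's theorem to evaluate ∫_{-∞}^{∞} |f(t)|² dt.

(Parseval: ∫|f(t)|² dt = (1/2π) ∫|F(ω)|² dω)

∫|f(t)|² dt = 4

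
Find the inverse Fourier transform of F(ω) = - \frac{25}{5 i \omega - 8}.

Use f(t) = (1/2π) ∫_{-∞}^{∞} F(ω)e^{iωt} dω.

f(t) = 5 e^{\frac{8 t}{5}} u\left(- t\right)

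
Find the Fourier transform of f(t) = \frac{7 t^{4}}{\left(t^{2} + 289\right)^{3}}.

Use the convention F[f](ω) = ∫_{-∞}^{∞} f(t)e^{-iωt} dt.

F(ω) = \frac{7 \pi \left(289 \omega^{2} - 85 \left|{\omega}\right| + 3\right) e^{- 17 \left|{\omega}\right|}}{136}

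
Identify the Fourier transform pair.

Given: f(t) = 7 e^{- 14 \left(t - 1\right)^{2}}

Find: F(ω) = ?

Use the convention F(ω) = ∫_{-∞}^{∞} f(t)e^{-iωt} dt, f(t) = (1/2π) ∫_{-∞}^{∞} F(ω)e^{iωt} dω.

F(ω) = \frac{\sqrt{14} \sqrt{\pi} e^{- \omega \left(\frac{\omega}{56} + i\right)}}{2}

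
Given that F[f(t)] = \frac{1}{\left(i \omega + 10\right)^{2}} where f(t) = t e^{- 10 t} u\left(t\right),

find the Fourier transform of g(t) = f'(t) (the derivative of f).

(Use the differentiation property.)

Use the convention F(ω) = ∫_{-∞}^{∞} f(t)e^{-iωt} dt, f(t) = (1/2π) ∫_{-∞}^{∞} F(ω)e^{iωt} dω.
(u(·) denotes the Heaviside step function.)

F[g](ω) = \frac{i \omega}{\left(i \omega + 10\right)^{2}}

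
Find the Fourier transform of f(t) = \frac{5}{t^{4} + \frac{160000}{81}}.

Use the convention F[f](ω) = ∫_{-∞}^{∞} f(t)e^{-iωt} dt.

F(ω) = \frac{27 \pi e^{- \frac{10 \sqrt{2} \left|{\omega}\right|}{3}} \sin{\left(\frac{10 \sqrt{2} \left|{\omega}\right|}{3} + \frac{\pi}{4} \right)}}{1600}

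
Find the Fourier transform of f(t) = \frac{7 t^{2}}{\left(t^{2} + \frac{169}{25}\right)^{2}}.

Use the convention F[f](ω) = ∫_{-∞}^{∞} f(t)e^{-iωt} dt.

F(ω) = \frac{7 \pi \left(5 - 13 \left|{\omega}\right|\right) e^{- \frac{13 \left|{\omega}\right|}{5}}}{26}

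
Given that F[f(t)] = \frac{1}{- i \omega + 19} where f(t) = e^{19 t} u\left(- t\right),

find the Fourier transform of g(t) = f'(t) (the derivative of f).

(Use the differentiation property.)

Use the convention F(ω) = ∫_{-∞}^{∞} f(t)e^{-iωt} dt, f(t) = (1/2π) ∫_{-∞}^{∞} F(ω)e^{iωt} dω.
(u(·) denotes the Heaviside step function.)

F[g](ω) = - \frac{\omega}{\omega + 19 i}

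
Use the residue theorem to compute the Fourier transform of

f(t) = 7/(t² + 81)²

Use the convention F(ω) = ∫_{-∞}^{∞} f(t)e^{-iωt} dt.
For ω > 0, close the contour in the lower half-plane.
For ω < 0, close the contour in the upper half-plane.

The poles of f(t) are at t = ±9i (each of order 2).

Let g(z) = f(z)e^{-iωz}; for large |z| the factor e^{-iωz} decays in the lower half-plane when ω > 0 and in the upper half-plane when ω < 0.

Case ω > 0 (lower half-plane, clockwise contour ⇒ F(ω) = -2πi·ΣRes):
  Res_{z = - 9 i} g(z) = \frac{7 i \left(9 \omega + 1\right) e^{- 9 \omega}}{2916} (pole of order 2)
  F(ω) = -2πi·ΣRes = \frac{7 \pi \left(9 \omega + 1\right) e^{- 9 \omega}}{1458}

Case ω < 0 (upper half-plane, counterclockwise contour ⇒ F(ω) = +2πi·ΣRes):
  Res_{z = 9 i} g(z) = \frac{7 i \left(9 \omega - 1\right) e^{9 \omega}}{2916} (pole of order 2)
  F(ω) = 2πi·ΣRes = \frac{7 \pi \left(1 - 9 \omega\right) e^{9 \omega}}{1458}

Both cases combine into a single formula in |ω|:

F(ω) = \frac{7 \pi \left(9 \left|{\omega}\right| + 1\right) e^{- 9 \left|{\omega}\right|}}{1458}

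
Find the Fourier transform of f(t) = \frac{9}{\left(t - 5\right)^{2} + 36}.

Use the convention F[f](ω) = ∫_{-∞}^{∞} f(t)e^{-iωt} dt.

F(ω) = \frac{3 \pi e^{- 5 i \omega - 6 \left|{\omega}\right|}}{2}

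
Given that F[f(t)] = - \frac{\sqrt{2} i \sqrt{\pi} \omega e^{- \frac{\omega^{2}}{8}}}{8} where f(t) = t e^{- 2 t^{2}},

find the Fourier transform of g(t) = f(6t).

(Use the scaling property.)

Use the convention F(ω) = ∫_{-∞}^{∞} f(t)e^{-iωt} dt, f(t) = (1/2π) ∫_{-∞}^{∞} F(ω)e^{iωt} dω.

F[g](ω) = - \frac{\sqrt{2} i \sqrt{\pi} \omega e^{- \frac{\omega^{2}}{288}}}{288}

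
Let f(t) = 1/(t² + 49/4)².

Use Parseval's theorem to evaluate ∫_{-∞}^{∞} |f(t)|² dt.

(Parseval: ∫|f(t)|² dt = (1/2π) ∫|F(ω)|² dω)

∫|f(t)|² dt = \frac{40 \pi}{823543}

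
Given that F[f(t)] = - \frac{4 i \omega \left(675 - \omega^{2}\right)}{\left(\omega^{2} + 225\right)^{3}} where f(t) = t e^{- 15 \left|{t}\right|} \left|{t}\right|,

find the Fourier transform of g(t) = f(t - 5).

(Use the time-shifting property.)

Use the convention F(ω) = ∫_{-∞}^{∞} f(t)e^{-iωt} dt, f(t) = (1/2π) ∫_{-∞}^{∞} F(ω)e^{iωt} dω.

F[g](ω) = \frac{4 i \omega \left(\omega^{2} - 675\right) e^{- 5 i \omega}}{\left(\omega^{2} + 225\right)^{3}}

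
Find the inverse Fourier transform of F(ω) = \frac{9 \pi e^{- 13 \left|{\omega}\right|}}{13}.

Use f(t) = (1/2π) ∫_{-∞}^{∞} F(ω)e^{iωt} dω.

f(t) = \frac{9}{t^{2} + 169}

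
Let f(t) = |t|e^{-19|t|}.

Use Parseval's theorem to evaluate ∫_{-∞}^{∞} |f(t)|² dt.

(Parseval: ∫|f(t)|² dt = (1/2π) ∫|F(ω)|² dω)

∫|f(t)|² dt = \frac{1}{13718}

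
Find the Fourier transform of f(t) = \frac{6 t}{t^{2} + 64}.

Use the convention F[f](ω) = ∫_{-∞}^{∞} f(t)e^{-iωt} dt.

F(ω) = - 6 i \pi e^{- 8 \left|{\omega}\right|} \operatorname{sign}{\left(\omega \right)}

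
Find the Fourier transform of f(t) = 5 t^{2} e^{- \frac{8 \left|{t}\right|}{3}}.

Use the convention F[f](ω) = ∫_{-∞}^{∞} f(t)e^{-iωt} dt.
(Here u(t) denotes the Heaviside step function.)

F(ω) = \frac{4320 \left(64 - 27 \omega^{2}\right)}{\left(9 \omega^{2} + 64\right)^{3}}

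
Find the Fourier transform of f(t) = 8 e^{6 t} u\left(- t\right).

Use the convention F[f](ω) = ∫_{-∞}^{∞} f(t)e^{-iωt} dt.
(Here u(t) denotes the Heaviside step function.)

F(ω) = - \frac{8}{i \omega - 6}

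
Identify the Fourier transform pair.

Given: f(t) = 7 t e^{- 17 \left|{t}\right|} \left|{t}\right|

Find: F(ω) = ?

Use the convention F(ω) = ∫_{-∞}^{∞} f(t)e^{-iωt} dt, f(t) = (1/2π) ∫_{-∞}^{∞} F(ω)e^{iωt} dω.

F(ω) = \frac{28 i \omega \left(\omega^{2} - 867\right)}{\left(\omega^{2} + 289\right)^{3}}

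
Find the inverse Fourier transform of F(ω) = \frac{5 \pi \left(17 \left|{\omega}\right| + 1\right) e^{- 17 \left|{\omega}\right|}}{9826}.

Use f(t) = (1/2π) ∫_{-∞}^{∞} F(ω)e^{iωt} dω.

f(t) = \frac{5}{\left(t^{2} + 289\right)^{2}}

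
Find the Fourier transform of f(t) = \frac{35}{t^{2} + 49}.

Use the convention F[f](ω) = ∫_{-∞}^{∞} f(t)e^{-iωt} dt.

F(ω) = 5 \pi e^{- 7 \left|{\omega}\right|}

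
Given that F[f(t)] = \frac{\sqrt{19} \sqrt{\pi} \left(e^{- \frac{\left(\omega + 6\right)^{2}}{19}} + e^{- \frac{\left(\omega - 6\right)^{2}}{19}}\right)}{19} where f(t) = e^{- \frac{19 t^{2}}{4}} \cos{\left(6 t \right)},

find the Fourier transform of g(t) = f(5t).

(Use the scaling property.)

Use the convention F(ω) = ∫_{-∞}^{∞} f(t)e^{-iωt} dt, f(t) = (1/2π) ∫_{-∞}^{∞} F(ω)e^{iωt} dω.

F[g](ω) = \frac{\sqrt{19} \sqrt{\pi} \left(e^{\frac{24 \omega}{95}} + 1\right) e^{- \frac{\omega^{2}}{475} - \frac{12 \omega}{95} - \frac{36}{19}}}{95}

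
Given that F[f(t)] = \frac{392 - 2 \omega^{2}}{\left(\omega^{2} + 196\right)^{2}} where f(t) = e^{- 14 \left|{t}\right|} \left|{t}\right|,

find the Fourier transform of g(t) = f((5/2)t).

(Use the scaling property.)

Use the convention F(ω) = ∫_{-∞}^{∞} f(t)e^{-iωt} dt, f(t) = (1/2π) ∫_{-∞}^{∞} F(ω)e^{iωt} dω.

F[g](ω) = \frac{5 \left(1225 - \omega^{2}\right)}{\left(\omega^{2} + 1225\right)^{2}}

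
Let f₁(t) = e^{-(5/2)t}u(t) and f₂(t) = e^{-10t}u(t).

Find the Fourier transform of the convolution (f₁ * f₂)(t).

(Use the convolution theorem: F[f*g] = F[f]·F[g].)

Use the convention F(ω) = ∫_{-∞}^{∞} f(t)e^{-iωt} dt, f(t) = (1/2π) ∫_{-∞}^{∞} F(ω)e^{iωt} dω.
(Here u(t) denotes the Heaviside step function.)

F[f₁*f₂](ω) = \frac{2}{\left(i \omega + 10\right) \left(2 i \omega + 5\right)}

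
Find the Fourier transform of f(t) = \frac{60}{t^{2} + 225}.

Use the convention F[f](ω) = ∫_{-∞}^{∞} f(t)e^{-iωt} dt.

F(ω) = 4 \pi e^{- 15 \left|{\omega}\right|}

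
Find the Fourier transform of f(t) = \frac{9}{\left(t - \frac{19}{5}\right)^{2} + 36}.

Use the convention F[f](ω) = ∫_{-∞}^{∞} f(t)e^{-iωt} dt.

F(ω) = \frac{3 \pi e^{- \frac{19 i \omega}{5} - 6 \left|{\omega}\right|}}{2}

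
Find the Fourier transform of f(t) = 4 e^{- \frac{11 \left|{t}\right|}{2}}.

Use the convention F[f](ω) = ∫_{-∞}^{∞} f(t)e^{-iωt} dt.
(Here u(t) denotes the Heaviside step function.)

F(ω) = \frac{176}{4 \omega^{2} + 121}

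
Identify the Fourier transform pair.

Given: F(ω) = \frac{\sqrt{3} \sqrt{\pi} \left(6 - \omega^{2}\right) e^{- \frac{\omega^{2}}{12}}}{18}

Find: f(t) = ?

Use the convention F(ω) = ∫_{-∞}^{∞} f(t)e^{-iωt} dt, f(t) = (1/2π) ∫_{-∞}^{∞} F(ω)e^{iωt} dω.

f(t) = 6 t^{2} e^{- 3 t^{2}}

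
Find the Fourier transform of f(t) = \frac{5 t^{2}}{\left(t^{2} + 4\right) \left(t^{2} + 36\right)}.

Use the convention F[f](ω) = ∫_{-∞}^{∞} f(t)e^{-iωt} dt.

F(ω) = \frac{5 \pi \left(3 - e^{4 \left|{\omega}\right|}\right) e^{- 6 \left|{\omega}\right|}}{16}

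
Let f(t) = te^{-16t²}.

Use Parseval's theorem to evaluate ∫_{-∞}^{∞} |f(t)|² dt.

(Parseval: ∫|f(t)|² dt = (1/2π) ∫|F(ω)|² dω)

∫|f(t)|² dt = \frac{\sqrt{2} \sqrt{\pi}}{512}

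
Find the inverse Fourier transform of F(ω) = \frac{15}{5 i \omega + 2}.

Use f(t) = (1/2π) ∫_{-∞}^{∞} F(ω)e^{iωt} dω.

f(t) = 3 e^{- \frac{2 t}{5}} u\left(t\right)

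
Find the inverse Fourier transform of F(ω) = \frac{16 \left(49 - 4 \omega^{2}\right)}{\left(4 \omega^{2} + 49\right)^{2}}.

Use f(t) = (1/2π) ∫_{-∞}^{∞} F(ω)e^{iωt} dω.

f(t) = 2 e^{- \frac{7 \left|{t}\right|}{2}} \left|{t}\right|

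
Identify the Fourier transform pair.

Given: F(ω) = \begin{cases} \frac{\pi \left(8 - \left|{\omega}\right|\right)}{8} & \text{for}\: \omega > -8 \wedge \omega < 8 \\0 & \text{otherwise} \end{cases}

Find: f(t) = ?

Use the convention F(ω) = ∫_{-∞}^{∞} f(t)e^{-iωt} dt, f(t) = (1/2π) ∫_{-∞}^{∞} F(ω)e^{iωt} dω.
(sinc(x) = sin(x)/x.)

f(t) = 4 \operatorname{sinc}^{2}{\left(4 t \right)}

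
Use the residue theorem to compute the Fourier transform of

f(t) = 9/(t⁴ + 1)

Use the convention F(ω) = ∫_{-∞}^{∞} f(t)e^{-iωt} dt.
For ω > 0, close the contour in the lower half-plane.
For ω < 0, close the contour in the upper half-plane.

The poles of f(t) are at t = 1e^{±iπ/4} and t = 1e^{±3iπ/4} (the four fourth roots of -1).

Let g(z) = f(z)e^{-iωz}; for large |z| the factor e^{-iωz} decays in the lower half-plane when ω > 0 and in the upper half-plane when ω < 0.

Case ω > 0 (lower half-plane, clockwise contour ⇒ F(ω) = -2πi·ΣRes):
  Res_{z = - \frac{\sqrt{2}}{2} - \frac{\sqrt{2} i}{2}} g(z) = \frac{9 \sqrt{2} i \left(1 - i\right) e^{\frac{\sqrt{2} \omega \left(-1 + i\right)}{2}}}{8}
  Res_{z = \frac{\sqrt{2}}{2} - \frac{\sqrt{2} i}{2}} g(z) = \frac{9 \sqrt{2} i \left(1 + i\right) e^{- \frac{\sqrt{2} \omega \left(1 + i\right)}{2}}}{8}
  F(ω) = -2πi·ΣRes = \frac{9 \sqrt{2} \pi \left(1 - i\right) \left(e^{\sqrt{2} i \omega} + i\right) e^{- \frac{\sqrt{2} \omega \left(1 + i\right)}{2}}}{4} = 9 \pi e^{- \frac{\sqrt{2} \omega}{2}} \sin{\left(\frac{\sqrt{2} \omega}{2} + \frac{\pi}{4} \right)}

Case ω < 0 (upper half-plane, counterclockwise contour ⇒ F(ω) = +2πi·ΣRes):
  Res_{z = \frac{\sqrt{2}}{2} + \frac{\sqrt{2} i}{2}} g(z) = \frac{9 \sqrt{2} i \left(-1 + i\right) e^{\frac{\sqrt{2} \omega \left(1 - i\right)}{2}}}{8}
  Res_{z = - \frac{\sqrt{2}}{2} + \frac{\sqrt{2} i}{2}} g(z) = \frac{9 \sqrt{2} \left(1 - i\right) e^{\frac{\sqrt{2} \omega \left(1 + i\right)}{2}}}{8}
  F(ω) = 2πi·ΣRes = - \frac{9 \sqrt{2} i \pi \left(i \left(1 - i\right) e^{\frac{\sqrt{2} \omega \left(1 - i\right)}{2}} - \left(1 - i\right) e^{\frac{\sqrt{2} \omega \left(1 + i\right)}{2}}\right)}{4} = 9 \pi e^{\frac{\sqrt{2} \omega}{2}} \cos{\left(\frac{\sqrt{2} \omega}{2} + \frac{\pi}{4} \right)}

Both cases combine into a single formula in |ω|:

F(ω) = 9 \pi e^{- \frac{\sqrt{2} \left|{\omega}\right|}{2}} \sin{\left(\frac{\sqrt{2} \left|{\omega}\right|}{2} + \frac{\pi}{4} \right)}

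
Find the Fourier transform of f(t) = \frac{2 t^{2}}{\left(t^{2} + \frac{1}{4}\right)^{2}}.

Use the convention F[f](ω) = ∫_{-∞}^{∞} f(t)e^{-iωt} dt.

F(ω) = \pi \left(2 - \left|{\omega}\right|\right) e^{- \frac{\left|{\omega}\right|}{2}}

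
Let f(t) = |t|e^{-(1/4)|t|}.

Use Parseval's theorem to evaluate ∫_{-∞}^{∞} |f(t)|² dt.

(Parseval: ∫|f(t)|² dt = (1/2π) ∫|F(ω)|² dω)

∫|f(t)|² dt = 32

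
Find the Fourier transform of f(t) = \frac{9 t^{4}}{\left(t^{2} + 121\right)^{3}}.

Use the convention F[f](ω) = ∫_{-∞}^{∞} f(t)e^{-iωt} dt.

F(ω) = \frac{9 \pi \left(121 \omega^{2} - 55 \left|{\omega}\right| + 3\right) e^{- 11 \left|{\omega}\right|}}{88}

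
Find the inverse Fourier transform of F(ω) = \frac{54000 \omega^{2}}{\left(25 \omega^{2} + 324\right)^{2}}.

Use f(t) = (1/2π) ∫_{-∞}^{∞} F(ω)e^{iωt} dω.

f(t) = 6 \left(1 - \frac{18 \left|{t}\right|}{5}\right) e^{- \frac{18 \left|{t}\right|}{5}}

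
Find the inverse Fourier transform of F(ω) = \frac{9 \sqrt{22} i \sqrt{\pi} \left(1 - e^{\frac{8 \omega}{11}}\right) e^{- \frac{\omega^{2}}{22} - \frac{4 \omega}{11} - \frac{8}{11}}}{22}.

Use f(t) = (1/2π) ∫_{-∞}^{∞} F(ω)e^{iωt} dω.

f(t) = 9 e^{- \frac{11 t^{2}}{2}} \sin{\left(4 t \right)}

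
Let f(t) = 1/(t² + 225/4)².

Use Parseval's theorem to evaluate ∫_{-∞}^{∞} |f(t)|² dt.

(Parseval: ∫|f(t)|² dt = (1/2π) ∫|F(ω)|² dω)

∫|f(t)|² dt = \frac{8 \pi}{34171875}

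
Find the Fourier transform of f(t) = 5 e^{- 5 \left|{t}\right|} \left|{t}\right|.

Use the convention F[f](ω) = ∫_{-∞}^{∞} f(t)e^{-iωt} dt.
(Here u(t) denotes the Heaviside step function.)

F(ω) = \frac{10 \left(25 - \omega^{2}\right)}{\left(\omega^{2} + 25\right)^{2}}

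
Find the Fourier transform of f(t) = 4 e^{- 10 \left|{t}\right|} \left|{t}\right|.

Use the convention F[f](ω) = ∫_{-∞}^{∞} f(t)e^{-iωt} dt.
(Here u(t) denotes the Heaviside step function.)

F(ω) = \frac{8 \left(100 - \omega^{2}\right)}{\left(\omega^{2} + 100\right)^{2}}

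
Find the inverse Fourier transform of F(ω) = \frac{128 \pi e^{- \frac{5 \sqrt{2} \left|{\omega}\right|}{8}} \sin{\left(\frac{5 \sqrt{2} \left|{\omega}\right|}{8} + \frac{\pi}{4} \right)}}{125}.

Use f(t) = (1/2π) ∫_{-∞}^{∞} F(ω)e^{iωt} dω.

f(t) = \frac{2}{t^{4} + \frac{625}{256}}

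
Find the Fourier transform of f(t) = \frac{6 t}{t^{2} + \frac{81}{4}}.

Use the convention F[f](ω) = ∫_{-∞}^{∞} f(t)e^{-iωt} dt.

F(ω) = - 6 i \pi e^{- \frac{9 \left|{\omega}\right|}{2}} \operatorname{sign}{\left(\omega \right)}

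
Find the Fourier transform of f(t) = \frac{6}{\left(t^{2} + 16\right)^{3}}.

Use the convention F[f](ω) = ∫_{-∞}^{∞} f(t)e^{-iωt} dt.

F(ω) = \frac{3 \pi \left(16 \omega^{2} + 12 \left|{\omega}\right| + 3\right) e^{- 4 \left|{\omega}\right|}}{4096}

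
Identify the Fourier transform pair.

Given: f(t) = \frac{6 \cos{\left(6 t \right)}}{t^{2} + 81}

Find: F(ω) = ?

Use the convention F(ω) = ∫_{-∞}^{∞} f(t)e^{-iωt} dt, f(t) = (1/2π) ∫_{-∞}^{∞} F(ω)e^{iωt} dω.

F(ω) = \frac{\pi e^{- 9 \left|{\omega + 6}\right|}}{3} + \frac{\pi e^{- 9 \left|{\omega - 6}\right|}}{3}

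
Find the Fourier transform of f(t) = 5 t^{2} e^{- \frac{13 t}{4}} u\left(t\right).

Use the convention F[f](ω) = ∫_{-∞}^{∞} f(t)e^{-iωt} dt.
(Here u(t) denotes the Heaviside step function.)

F(ω) = \frac{640}{\left(4 i \omega + 13\right)^{3}}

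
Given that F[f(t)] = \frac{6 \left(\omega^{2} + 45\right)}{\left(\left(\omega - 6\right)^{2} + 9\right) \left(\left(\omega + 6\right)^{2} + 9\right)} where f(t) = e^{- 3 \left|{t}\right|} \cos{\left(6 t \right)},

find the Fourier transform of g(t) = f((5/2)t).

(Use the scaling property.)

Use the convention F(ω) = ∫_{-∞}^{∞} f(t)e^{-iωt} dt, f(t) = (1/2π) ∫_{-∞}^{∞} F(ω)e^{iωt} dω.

F[g](ω) = \frac{60 \left(4 \omega^{2} + 1125\right)}{16 \omega^{4} - 5400 \omega^{2} + 1265625}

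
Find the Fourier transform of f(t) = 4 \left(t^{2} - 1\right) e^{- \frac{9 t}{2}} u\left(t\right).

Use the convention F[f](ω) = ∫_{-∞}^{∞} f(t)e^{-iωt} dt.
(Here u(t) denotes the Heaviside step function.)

F(ω) = \frac{8 \left(16 i \omega - \left(2 i \omega + 9\right)^{3} + 72\right)}{\left(2 i \omega + 9\right)^{4}}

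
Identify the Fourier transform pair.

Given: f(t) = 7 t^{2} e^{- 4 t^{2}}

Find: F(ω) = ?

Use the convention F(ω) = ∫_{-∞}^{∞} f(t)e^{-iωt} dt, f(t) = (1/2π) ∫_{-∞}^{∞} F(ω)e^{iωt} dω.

F(ω) = \frac{7 \sqrt{\pi} \left(8 - \omega^{2}\right) e^{- \frac{\omega^{2}}{16}}}{128}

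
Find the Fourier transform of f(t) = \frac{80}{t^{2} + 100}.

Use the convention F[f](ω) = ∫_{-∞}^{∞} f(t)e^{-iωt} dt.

F(ω) = 8 \pi e^{- 10 \left|{\omega}\right|}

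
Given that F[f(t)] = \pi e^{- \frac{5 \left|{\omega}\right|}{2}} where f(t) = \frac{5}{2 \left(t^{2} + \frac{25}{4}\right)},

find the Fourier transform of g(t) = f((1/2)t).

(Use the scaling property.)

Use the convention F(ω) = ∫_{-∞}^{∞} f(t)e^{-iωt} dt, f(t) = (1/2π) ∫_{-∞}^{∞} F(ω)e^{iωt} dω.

F[g](ω) = 2 \pi e^{- 5 \left|{\omega}\right|}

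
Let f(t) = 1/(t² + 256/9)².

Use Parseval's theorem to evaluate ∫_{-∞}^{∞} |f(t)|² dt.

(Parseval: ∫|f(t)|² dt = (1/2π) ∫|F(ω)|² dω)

∫|f(t)|² dt = \frac{10935 \pi}{4294967296}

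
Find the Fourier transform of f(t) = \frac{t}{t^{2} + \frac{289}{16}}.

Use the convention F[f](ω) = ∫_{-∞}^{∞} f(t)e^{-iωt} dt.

F(ω) = - i \pi e^{- \frac{17 \left|{\omega}\right|}{4}} \operatorname{sign}{\left(\omega \right)}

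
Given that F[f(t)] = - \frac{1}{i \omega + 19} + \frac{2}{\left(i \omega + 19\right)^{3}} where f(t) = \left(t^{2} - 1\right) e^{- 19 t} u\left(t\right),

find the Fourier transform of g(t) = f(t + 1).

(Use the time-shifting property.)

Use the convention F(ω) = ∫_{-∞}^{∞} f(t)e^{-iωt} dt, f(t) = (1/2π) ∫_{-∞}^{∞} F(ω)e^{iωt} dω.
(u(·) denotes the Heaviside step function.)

F[g](ω) = \frac{\left(2 i \omega - \left(i \omega + 19\right)^{3} + 38\right) e^{i \omega}}{\left(i \omega + 19\right)^{4}}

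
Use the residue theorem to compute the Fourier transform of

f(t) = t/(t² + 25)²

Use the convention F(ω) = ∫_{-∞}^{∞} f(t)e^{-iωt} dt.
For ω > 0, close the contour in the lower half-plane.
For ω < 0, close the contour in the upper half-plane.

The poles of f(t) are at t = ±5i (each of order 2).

Let g(z) = f(z)e^{-iωz}; for large |z| the factor e^{-iωz} decays in the lower half-plane when ω > 0 and in the upper half-plane when ω < 0.

Case ω > 0 (lower half-plane, clockwise contour ⇒ F(ω) = -2πi·ΣRes):
  Res_{z = - 5 i} g(z) = \frac{\omega e^{- 5 \omega}}{20} (pole of order 2)
  F(ω) = -2πi·ΣRes = - \frac{i \pi \omega e^{- 5 \omega}}{10}

Case ω < 0 (upper half-plane, counterclockwise contour ⇒ F(ω) = +2πi·ΣRes):
  Res_{z = 5 i} g(z) = - \frac{\omega e^{5 \omega}}{20} (pole of order 2)
  F(ω) = 2πi·ΣRes = - \frac{i \pi \omega e^{5 \omega}}{10}

Both cases combine into a single formula in |ω|:

F(ω) = - \frac{i \pi \omega e^{- 5 \left|{\omega}\right|}}{10}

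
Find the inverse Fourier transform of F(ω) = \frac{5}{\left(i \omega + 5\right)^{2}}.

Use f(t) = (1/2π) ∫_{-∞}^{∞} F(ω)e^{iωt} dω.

f(t) = 5 t e^{- 5 t} u\left(t\right)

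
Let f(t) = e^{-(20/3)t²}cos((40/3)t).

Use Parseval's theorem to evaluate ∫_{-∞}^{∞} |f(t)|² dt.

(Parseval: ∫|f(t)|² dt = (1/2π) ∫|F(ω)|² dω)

∫|f(t)|² dt = \frac{\sqrt{30} \sqrt{\pi} \left(1 + e^{\frac{40}{3}}\right)}{40 e^{\frac{40}{3}}}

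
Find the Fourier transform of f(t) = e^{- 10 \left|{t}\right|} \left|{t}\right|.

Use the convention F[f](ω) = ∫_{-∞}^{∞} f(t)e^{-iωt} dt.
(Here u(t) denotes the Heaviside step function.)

F(ω) = \frac{2 \left(100 - \omega^{2}\right)}{\left(\omega^{2} + 100\right)^{2}}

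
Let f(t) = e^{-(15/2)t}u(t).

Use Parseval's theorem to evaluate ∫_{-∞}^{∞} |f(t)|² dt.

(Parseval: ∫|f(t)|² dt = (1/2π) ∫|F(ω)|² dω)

∫|f(t)|² dt = \frac{1}{15}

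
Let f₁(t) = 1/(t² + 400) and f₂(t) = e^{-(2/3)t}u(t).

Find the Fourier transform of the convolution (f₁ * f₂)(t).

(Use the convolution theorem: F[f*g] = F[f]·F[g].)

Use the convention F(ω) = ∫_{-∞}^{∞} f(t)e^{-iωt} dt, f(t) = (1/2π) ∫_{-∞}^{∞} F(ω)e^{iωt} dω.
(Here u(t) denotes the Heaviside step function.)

F[f₁*f₂](ω) = \frac{3 \pi e^{- 20 \left|{\omega}\right|}}{20 \left(3 i \omega + 2\right)}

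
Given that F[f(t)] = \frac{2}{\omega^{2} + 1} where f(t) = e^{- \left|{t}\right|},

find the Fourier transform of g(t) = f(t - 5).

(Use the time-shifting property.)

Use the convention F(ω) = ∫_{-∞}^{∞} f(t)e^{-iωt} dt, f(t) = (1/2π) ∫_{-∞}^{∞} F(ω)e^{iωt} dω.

F[g](ω) = \frac{2 e^{- 5 i \omega}}{\omega^{2} + 1}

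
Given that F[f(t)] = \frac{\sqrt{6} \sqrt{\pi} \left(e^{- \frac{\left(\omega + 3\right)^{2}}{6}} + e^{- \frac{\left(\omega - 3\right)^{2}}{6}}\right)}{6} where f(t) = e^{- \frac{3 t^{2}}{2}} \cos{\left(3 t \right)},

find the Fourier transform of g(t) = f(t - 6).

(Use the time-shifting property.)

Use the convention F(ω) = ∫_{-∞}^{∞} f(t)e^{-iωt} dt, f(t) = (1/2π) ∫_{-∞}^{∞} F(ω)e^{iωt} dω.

F[g](ω) = \frac{\sqrt{6} \sqrt{\pi} \left(e^{2 \omega} + 1\right) e^{- \frac{\omega^{2}}{6} - \omega - 6 i \omega - \frac{3}{2}}}{6}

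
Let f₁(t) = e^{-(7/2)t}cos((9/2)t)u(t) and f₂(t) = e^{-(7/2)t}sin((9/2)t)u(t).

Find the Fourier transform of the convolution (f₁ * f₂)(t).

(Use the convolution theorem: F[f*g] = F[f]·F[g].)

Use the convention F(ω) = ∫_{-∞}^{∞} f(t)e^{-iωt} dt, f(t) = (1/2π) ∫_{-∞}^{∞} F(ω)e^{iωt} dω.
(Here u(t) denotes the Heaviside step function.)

F[f₁*f₂](ω) = \frac{36 \left(2 i \omega + 7\right)}{\left(\left(2 i \omega + 7\right)^{2} + 81\right)^{2}}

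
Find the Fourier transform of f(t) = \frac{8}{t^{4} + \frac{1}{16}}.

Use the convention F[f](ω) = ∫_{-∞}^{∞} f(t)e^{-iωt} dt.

F(ω) = 64 \pi e^{- \frac{\sqrt{2} \left|{\omega}\right|}{4}} \sin{\left(\frac{\sqrt{2} \left|{\omega}\right|}{4} + \frac{\pi}{4} \right)}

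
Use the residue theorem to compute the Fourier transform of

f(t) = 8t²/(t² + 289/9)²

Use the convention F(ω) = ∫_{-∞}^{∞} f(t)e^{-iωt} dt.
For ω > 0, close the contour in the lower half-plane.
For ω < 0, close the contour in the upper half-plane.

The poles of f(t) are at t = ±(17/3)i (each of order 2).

Let g(z) = f(z)e^{-iωz}; for large |z| the factor e^{-iωz} decays in the lower half-plane when ω > 0 and in the upper half-plane when ω < 0.

Case ω > 0 (lower half-plane, clockwise contour ⇒ F(ω) = -2πi·ΣRes):
  Res_{z = - \frac{17 i}{3}} g(z) = i \left(\frac{6}{17} - 2 \omega\right) e^{- \frac{17 \omega}{3}} (pole of order 2)
  F(ω) = -2πi·ΣRes = \frac{4 \pi \left(3 - 17 \omega\right) e^{- \frac{17 \omega}{3}}}{17}

Case ω < 0 (upper half-plane, counterclockwise contour ⇒ F(ω) = +2πi·ΣRes):
  Res_{z = \frac{17 i}{3}} g(z) = i \left(- 2 \omega - \frac{6}{17}\right) e^{\frac{17 \omega}{3}} (pole of order 2)
  F(ω) = 2πi·ΣRes = \frac{4 \pi \left(17 \omega + 3\right) e^{\frac{17 \omega}{3}}}{17}

Both cases combine into a single formula in |ω|:

F(ω) = \frac{4 \pi \left(3 - 17 \left|{\omega}\right|\right) e^{- \frac{17 \left|{\omega}\right|}{3}}}{17}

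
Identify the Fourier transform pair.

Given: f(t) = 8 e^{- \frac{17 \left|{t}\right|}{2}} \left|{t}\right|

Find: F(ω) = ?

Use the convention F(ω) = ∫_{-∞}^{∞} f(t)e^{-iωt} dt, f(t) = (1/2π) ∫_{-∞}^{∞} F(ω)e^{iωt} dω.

F(ω) = \frac{64 \left(289 - 4 \omega^{2}\right)}{\left(4 \omega^{2} + 289\right)^{2}}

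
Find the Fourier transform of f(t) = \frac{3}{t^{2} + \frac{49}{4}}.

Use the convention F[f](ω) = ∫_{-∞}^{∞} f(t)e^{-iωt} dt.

F(ω) = \frac{6 \pi e^{- \frac{7 \left|{\omega}\right|}{2}}}{7}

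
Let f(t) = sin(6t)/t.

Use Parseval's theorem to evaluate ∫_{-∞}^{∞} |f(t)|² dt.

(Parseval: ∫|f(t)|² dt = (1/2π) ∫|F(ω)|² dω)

∫|f(t)|² dt = 6 \pi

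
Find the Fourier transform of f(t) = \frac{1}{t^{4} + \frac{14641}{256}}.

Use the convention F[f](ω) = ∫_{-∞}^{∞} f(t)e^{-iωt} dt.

F(ω) = \frac{64 \pi e^{- \frac{11 \sqrt{2} \left|{\omega}\right|}{8}} \sin{\left(\frac{11 \sqrt{2} \left|{\omega}\right|}{8} + \frac{\pi}{4} \right)}}{1331}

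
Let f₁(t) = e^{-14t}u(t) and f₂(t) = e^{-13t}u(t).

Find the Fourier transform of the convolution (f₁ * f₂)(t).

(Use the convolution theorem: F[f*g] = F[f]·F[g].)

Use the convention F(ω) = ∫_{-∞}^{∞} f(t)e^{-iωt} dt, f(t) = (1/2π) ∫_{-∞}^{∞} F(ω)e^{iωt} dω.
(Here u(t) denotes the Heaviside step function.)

F[f₁*f₂](ω) = \frac{1}{\left(i \omega + 13\right) \left(i \omega + 14\right)}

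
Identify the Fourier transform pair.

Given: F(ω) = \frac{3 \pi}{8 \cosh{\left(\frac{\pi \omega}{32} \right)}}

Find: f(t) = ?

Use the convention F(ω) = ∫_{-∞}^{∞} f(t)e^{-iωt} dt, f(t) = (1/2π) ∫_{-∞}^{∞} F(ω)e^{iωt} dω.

f(t) = \frac{6}{\cosh{\left(16 t \right)}}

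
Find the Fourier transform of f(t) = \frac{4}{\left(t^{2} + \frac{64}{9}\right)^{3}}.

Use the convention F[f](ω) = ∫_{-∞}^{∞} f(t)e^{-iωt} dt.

F(ω) = \frac{27 \pi \left(64 \omega^{2} + 72 \left|{\omega}\right| + 27\right) e^{- \frac{8 \left|{\omega}\right|}{3}}}{65536}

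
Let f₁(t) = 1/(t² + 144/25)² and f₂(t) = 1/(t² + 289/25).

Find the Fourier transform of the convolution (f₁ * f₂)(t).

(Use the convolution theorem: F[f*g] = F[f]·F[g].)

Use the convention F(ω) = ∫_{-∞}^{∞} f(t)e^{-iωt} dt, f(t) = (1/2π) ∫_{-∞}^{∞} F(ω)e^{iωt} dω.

F[f₁*f₂](ω) = \frac{125 \pi^{2} \left(12 \left|{\omega}\right| + 5\right) e^{- \frac{29 \left|{\omega}\right|}{5}}}{58752}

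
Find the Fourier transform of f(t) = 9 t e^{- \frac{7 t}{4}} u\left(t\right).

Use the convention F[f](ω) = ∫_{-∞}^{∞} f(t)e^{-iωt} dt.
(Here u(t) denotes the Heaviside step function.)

F(ω) = \frac{144}{\left(4 i \omega + 7\right)^{2}}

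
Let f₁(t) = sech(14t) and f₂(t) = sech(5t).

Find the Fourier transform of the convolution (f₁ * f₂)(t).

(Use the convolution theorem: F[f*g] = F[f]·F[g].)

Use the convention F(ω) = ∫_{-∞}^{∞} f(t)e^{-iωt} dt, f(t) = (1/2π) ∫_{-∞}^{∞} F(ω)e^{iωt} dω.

F[f₁*f₂](ω) = \frac{\pi^{2}}{70 \cosh{\left(\frac{\pi \omega}{28} \right)} \cosh{\left(\frac{\pi \omega}{10} \right)}}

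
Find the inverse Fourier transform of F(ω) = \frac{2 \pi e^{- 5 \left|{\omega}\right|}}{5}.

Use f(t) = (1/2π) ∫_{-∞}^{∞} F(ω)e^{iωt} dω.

f(t) = \frac{2}{t^{2} + 25}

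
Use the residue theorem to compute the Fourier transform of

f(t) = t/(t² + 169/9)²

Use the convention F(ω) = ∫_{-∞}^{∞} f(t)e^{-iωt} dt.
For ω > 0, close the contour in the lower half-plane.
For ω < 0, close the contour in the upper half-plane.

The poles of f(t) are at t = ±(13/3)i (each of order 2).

Let g(z) = f(z)e^{-iωz}; for large |z| the factor e^{-iωz} decays in the lower half-plane when ω > 0 and in the upper half-plane when ω < 0.

Case ω > 0 (lower half-plane, clockwise contour ⇒ F(ω) = -2πi·ΣRes):
  Res_{z = - \frac{13 i}{3}} g(z) = \frac{3 \omega e^{- \frac{13 \omega}{3}}}{52} (pole of order 2)
  F(ω) = -2πi·ΣRes = - \frac{3 i \pi \omega e^{- \frac{13 \omega}{3}}}{26}

Case ω < 0 (upper half-plane, counterclockwise contour ⇒ F(ω) = +2πi·ΣRes):
  Res_{z = \frac{13 i}{3}} g(z) = - \frac{3 \omega e^{\frac{13 \omega}{3}}}{52} (pole of order 2)
  F(ω) = 2πi·ΣRes = - \frac{3 i \pi \omega e^{\frac{13 \omega}{3}}}{26}

Both cases combine into a single formula in |ω|:

F(ω) = - \frac{3 i \pi \omega e^{- \frac{13 \left|{\omega}\right|}{3}}}{26}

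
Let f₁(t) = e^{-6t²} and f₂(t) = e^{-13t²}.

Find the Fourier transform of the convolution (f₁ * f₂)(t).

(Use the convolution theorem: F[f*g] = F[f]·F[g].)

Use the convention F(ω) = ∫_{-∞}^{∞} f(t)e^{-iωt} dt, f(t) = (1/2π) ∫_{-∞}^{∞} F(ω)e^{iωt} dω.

F[f₁*f₂](ω) = \frac{\sqrt{78} \pi e^{- \frac{19 \omega^{2}}{312}}}{78}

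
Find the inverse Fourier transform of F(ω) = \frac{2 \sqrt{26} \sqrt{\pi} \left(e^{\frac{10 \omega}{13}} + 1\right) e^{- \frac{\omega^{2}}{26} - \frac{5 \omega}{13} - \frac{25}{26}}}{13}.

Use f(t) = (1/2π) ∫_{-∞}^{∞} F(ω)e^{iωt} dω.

f(t) = 4 e^{- \frac{13 t^{2}}{2}} \cos{\left(5 t \right)}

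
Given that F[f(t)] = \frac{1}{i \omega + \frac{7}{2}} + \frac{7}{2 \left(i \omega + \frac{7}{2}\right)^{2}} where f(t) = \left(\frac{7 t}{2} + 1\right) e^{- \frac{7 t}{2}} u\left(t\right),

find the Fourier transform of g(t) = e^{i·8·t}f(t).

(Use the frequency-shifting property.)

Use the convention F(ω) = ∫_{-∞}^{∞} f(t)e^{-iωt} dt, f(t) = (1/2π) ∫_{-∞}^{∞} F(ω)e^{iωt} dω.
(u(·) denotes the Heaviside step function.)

F[g](ω) = \frac{- 4 i \omega - 28 + 32 i}{4 \omega^{2} + \omega \left(-64 - 28 i\right) + 207 + 224 i}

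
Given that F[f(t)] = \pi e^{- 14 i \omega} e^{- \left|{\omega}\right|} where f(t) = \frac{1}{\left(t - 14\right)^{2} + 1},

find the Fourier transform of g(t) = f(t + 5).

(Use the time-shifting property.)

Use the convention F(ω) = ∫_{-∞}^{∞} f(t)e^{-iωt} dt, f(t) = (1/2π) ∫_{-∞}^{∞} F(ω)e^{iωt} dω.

F[g](ω) = \pi e^{- 9 i \omega - \left|{\omega}\right|}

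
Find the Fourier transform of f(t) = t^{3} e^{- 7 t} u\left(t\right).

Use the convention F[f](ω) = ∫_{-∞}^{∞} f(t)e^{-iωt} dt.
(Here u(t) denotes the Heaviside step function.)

F(ω) = \frac{6}{\left(i \omega + 7\right)^{4}}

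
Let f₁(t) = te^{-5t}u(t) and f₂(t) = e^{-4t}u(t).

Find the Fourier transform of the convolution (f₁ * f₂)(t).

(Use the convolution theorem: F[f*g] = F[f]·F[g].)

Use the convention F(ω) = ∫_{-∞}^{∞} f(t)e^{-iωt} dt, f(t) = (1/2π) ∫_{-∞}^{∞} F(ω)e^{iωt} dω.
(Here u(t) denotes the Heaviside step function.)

F[f₁*f₂](ω) = \frac{1}{\left(i \omega + 4\right) \left(i \omega + 5\right)^{2}}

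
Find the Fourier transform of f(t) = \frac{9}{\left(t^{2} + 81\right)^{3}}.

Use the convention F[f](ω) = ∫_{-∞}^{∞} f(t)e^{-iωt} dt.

F(ω) = \frac{\pi \left(27 \omega^{2} + 9 \left|{\omega}\right| + 1\right) e^{- 9 \left|{\omega}\right|}}{17496}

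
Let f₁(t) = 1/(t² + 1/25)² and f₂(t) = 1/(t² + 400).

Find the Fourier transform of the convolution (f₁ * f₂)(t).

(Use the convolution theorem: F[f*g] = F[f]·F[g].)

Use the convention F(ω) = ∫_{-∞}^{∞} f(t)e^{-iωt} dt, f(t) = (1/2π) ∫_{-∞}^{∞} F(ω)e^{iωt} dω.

F[f₁*f₂](ω) = \frac{5 \pi^{2} \left(\left|{\omega}\right| + 5\right) e^{- \frac{101 \left|{\omega}\right|}{5}}}{8}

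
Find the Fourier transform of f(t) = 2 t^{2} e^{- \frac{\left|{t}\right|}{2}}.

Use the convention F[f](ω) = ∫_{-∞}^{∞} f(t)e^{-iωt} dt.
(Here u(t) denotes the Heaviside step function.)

F(ω) = \frac{64 \left(1 - 12 \omega^{2}\right)}{\left(4 \omega^{2} + 1\right)^{3}}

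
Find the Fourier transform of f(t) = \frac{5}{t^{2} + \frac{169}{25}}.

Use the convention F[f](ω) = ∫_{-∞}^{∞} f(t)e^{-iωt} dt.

F(ω) = \frac{25 \pi e^{- \frac{13 \left|{\omega}\right|}{5}}}{13}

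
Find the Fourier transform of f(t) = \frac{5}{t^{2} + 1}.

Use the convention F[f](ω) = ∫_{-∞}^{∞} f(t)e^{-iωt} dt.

F(ω) = 5 \pi e^{- \left|{\omega}\right|}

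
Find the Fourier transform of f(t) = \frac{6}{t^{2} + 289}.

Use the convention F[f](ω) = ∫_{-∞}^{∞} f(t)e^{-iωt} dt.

F(ω) = \frac{6 \pi e^{- 17 \left|{\omega}\right|}}{17}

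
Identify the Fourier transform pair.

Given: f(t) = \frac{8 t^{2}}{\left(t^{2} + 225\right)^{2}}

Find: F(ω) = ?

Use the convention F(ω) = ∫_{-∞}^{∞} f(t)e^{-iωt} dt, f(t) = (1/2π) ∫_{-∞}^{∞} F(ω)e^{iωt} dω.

F(ω) = \frac{4 \pi \left(1 - 15 \left|{\omega}\right|\right) e^{- 15 \left|{\omega}\right|}}{15}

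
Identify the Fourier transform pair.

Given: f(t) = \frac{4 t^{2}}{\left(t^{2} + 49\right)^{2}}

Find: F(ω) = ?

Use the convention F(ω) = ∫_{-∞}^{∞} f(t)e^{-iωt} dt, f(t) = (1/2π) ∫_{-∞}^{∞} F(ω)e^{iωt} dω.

F(ω) = \frac{2 \pi \left(1 - 7 \left|{\omega}\right|\right) e^{- 7 \left|{\omega}\right|}}{7}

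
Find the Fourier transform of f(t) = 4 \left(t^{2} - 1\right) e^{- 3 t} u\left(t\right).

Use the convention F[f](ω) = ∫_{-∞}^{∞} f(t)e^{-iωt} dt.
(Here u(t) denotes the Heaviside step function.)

F(ω) = \frac{4 \left(2 i \omega - \left(i \omega + 3\right)^{3} + 6\right)}{\left(i \omega + 3\right)^{4}}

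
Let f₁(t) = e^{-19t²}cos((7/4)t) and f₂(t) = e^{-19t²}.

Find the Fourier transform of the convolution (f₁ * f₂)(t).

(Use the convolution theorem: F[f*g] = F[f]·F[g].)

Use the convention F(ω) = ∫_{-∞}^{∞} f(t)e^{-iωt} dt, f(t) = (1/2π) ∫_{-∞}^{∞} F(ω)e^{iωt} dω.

F[f₁*f₂](ω) = \frac{\pi \left(e^{\frac{7 \omega}{76}} + 1\right) e^{- \frac{\omega^{2}}{38} - \frac{7 \omega}{152} - \frac{49}{1216}}}{38}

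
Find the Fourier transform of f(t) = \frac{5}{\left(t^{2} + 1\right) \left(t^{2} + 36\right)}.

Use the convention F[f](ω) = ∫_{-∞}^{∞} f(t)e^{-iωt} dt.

F(ω) = \frac{\pi e^{- \left|{\omega}\right|}}{7} - \frac{\pi e^{- 6 \left|{\omega}\right|}}{42}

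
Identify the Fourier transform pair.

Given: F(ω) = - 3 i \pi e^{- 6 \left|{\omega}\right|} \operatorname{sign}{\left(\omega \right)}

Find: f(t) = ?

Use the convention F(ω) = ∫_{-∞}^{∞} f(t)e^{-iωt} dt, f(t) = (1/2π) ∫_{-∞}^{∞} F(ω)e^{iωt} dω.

f(t) = \frac{3 t}{t^{2} + 36}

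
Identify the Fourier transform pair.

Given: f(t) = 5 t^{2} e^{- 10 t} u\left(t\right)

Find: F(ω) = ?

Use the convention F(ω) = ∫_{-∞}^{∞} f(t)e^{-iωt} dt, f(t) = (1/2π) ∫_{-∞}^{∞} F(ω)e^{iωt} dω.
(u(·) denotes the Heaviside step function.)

F(ω) = \frac{10}{\left(i \omega + 10\right)^{3}}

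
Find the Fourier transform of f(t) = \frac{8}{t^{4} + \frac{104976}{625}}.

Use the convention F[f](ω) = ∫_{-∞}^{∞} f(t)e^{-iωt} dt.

F(ω) = \frac{125 \pi e^{- \frac{9 \sqrt{2} \left|{\omega}\right|}{5}} \sin{\left(\frac{9 \sqrt{2} \left|{\omega}\right|}{5} + \frac{\pi}{4} \right)}}{729}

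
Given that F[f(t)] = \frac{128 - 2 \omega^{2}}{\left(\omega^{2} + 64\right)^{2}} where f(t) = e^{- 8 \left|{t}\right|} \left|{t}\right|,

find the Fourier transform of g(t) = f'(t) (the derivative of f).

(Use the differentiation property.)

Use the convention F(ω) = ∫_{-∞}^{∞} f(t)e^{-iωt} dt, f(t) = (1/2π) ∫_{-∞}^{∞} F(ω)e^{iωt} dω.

F[g](ω) = - \frac{2 i \omega \left(\omega^{2} - 64\right)}{\left(\omega^{2} + 64\right)^{2}}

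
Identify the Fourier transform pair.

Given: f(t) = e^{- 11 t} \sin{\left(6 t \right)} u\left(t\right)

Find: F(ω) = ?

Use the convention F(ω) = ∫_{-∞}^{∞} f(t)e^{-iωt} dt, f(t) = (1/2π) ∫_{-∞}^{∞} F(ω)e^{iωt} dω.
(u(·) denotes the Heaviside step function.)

F(ω) = \frac{6}{\left(i \omega + 11\right)^{2} + 36}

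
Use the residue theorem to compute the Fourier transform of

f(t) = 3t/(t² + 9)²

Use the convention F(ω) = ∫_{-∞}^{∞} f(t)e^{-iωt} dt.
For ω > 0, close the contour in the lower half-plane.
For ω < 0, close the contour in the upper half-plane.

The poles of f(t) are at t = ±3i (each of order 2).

Let g(z) = f(z)e^{-iωz}; for large |z| the factor e^{-iωz} decays in the lower half-plane when ω > 0 and in the upper half-plane when ω < 0.

Case ω > 0 (lower half-plane, clockwise contour ⇒ F(ω) = -2πi·ΣRes):
  Res_{z = - 3 i} g(z) = \frac{\omega e^{- 3 \omega}}{4} (pole of order 2)
  F(ω) = -2πi·ΣRes = - \frac{i \pi \omega e^{- 3 \omega}}{2}

Case ω < 0 (upper half-plane, counterclockwise contour ⇒ F(ω) = +2πi·ΣRes):
  Res_{z = 3 i} g(z) = - \frac{\omega e^{3 \omega}}{4} (pole of order 2)
  F(ω) = 2πi·ΣRes = - \frac{i \pi \omega e^{3 \omega}}{2}

Both cases combine into a single formula in |ω|:

F(ω) = - \frac{i \pi \omega e^{- 3 \left|{\omega}\right|}}{2}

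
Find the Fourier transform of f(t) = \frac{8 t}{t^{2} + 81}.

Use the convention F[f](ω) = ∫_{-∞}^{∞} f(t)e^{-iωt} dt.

F(ω) = - 8 i \pi e^{- 9 \left|{\omega}\right|} \operatorname{sign}{\left(\omega \right)}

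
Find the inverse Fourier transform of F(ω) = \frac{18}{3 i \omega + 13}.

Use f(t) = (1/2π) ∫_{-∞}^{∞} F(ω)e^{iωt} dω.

f(t) = 6 e^{- \frac{13 t}{3}} u\left(t\right)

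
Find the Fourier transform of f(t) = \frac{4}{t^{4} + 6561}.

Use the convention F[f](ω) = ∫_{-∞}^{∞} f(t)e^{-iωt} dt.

F(ω) = \frac{4 \pi e^{- \frac{9 \sqrt{2} \left|{\omega}\right|}{2}} \sin{\left(\frac{9 \sqrt{2} \left|{\omega}\right|}{2} + \frac{\pi}{4} \right)}}{729}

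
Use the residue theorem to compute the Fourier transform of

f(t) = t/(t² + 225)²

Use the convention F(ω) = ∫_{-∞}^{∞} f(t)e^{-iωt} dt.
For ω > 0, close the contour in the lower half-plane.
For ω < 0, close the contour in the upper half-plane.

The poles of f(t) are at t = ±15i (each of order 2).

Let g(z) = f(z)e^{-iωz}; for large |z| the factor e^{-iωz} decays in the lower half-plane when ω > 0 and in the upper half-plane when ω < 0.

Case ω > 0 (lower half-plane, clockwise contour ⇒ F(ω) = -2πi·ΣRes):
  Res_{z = - 15 i} g(z) = \frac{\omega e^{- 15 \omega}}{60} (pole of order 2)
  F(ω) = -2πi·ΣRes = - \frac{i \pi \omega e^{- 15 \omega}}{30}

Case ω < 0 (upper half-plane, counterclockwise contour ⇒ F(ω) = +2πi·ΣRes):
  Res_{z = 15 i} g(z) = - \frac{\omega e^{15 \omega}}{60} (pole of order 2)
  F(ω) = 2πi·ΣRes = - \frac{i \pi \omega e^{15 \omega}}{30}

Both cases combine into a single formula in |ω|:

F(ω) = - \frac{i \pi \omega e^{- 15 \left|{\omega}\right|}}{30}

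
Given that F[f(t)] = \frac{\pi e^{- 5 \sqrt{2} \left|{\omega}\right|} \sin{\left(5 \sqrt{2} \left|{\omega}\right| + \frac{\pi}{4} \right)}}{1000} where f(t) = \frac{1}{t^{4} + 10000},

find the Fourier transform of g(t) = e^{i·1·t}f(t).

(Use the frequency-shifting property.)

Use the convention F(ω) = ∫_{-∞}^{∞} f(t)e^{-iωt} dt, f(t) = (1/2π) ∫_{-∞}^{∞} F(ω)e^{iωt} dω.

F[g](ω) = \frac{\pi e^{- 5 \sqrt{2} \left|{\omega - 1}\right|} \sin{\left(5 \sqrt{2} \left|{\omega - 1}\right| + \frac{\pi}{4} \right)}}{1000}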